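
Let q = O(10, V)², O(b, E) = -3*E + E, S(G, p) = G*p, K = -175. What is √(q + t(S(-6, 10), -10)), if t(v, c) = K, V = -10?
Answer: 15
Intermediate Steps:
O(b, E) = -2*E
t(v, c) = -175
q = 400 (q = (-2*(-10))² = 20² = 400)
√(q + t(S(-6, 10), -10)) = √(400 - 175) = √225 = 15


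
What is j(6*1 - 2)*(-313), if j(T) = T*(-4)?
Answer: 5008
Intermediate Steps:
j(T) = -4*T
j(6*1 - 2)*(-313) = -4*(6*1 - 2)*(-313) = -4*(6 - 2)*(-313) = -4*4*(-313) = -16*(-313) = 5008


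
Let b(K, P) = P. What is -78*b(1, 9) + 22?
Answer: -680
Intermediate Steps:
-78*b(1, 9) + 22 = -78*9 + 22 = -702 + 22 = -680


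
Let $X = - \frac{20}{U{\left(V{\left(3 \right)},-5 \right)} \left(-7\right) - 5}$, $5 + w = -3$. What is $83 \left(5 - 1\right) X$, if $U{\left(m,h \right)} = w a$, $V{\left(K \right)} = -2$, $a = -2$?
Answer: $\frac{6640}{117} \approx 56.752$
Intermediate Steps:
$w = -8$ ($w = -5 - 3 = -8$)
$U{\left(m,h \right)} = 16$ ($U{\left(m,h \right)} = \left(-8\right) \left(-2\right) = 16$)
$X = \frac{20}{117}$ ($X = - \frac{20}{16 \left(-7\right) - 5} = - \frac{20}{-112 - 5} = - \frac{20}{-117} = \left(-20\right) \left(- \frac{1}{117}\right) = \frac{20}{117} \approx 0.17094$)
$83 \left(5 - 1\right) X = 83 \left(5 - 1\right) \frac{20}{117} = 83 \cdot 4 \cdot \frac{20}{117} = 332 \cdot \frac{20}{117} = \frac{6640}{117}$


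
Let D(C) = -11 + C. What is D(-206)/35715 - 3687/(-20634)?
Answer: 42401209/245647770 ≈ 0.17261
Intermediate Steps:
D(-206)/35715 - 3687/(-20634) = (-11 - 206)/35715 - 3687/(-20634) = -217*1/35715 - 3687*(-1/20634) = -217/35715 + 1229/6878 = 42401209/245647770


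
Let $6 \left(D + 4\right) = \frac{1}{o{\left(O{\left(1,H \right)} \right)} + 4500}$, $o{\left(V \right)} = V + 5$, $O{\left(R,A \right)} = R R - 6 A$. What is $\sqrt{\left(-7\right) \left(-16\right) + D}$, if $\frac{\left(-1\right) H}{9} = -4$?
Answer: $\frac{\sqrt{1987643515}}{4290} \approx 10.392$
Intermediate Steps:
$H = 36$ ($H = \left(-9\right) \left(-4\right) = 36$)
$O{\left(R,A \right)} = R^{2} - 6 A$
$o{\left(V \right)} = 5 + V$
$D = - \frac{102959}{25740}$ ($D = -4 + \frac{1}{6 \left(\left(5 + \left(1^{2} - 216\right)\right) + 4500\right)} = -4 + \frac{1}{6 \left(\left(5 + \left(1 - 216\right)\right) + 4500\right)} = -4 + \frac{1}{6 \left(\left(5 - 215\right) + 4500\right)} = -4 + \frac{1}{6 \left(-210 + 4500\right)} = -4 + \frac{1}{6 \cdot 4290} = -4 + \frac{1}{6} \cdot \frac{1}{4290} = -4 + \frac{1}{25740} = - \frac{102959}{25740} \approx -4.0$)
$\sqrt{\left(-7\right) \left(-16\right) + D} = \sqrt{\left(-7\right) \left(-16\right) - \frac{102959}{25740}} = \sqrt{112 - \frac{102959}{25740}} = \sqrt{\frac{2779921}{25740}} = \frac{\sqrt{1987643515}}{4290}$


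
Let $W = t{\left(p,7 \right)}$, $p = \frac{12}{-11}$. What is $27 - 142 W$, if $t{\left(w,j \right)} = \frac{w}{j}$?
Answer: $\frac{3783}{77} \approx 49.13$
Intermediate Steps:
$p = - \frac{12}{11}$ ($p = 12 \left(- \frac{1}{11}\right) = - \frac{12}{11} \approx -1.0909$)
$W = - \frac{12}{77}$ ($W = - \frac{12}{11 \cdot 7} = \left(- \frac{12}{11}\right) \frac{1}{7} = - \frac{12}{77} \approx -0.15584$)
$27 - 142 W = 27 - - \frac{1704}{77} = 27 + \frac{1704}{77} = \frac{3783}{77}$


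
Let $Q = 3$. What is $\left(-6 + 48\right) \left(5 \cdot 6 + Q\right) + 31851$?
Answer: $33237$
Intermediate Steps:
$\left(-6 + 48\right) \left(5 \cdot 6 + Q\right) + 31851 = \left(-6 + 48\right) \left(5 \cdot 6 + 3\right) + 31851 = 42 \left(30 + 3\right) + 31851 = 42 \cdot 33 + 31851 = 1386 + 31851 = 33237$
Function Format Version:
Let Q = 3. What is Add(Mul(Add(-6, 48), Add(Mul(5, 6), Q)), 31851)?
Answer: 33237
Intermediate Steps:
Add(Mul(Add(-6, 48), Add(Mul(5, 6), Q)), 31851) = Add(Mul(Add(-6, 48), Add(Mul(5, 6), 3)), 31851) = Add(Mul(42, Add(30, 3)), 31851) = Add(Mul(42, 33), 31851) = Add(1386, 31851) = 33237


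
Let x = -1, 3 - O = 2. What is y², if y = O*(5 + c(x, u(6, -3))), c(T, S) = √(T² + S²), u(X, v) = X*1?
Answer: (5 + √37)² ≈ 122.83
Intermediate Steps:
u(X, v) = X
O = 1 (O = 3 - 1*2 = 3 - 2 = 1)
c(T, S) = √(S² + T²)
y = 5 + √37 (y = 1*(5 + √(6² + (-1)²)) = 1*(5 + √(36 + 1)) = 1*(5 + √37) = 5 + √37 ≈ 11.083)
y² = (5 + √37)²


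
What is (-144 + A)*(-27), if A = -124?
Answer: 7236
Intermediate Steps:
(-144 + A)*(-27) = (-144 - 124)*(-27) = -268*(-27) = 7236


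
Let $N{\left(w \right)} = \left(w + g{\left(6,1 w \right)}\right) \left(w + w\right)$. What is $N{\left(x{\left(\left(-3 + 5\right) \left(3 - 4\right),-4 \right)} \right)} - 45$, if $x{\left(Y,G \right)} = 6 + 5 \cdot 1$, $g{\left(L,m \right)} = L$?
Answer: $329$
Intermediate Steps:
$x{\left(Y,G \right)} = 11$ ($x{\left(Y,G \right)} = 6 + 5 = 11$)
$N{\left(w \right)} = 2 w \left(6 + w\right)$ ($N{\left(w \right)} = \left(w + 6\right) \left(w + w\right) = \left(6 + w\right) 2 w = 2 w \left(6 + w\right)$)
$N{\left(x{\left(\left(-3 + 5\right) \left(3 - 4\right),-4 \right)} \right)} - 45 = 2 \cdot 11 \left(6 + 11\right) - 45 = 2 \cdot 11 \cdot 17 - 45 = 374 - 45 = 329$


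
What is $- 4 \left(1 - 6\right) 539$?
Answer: $10780$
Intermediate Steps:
$- 4 \left(1 - 6\right) 539 = \left(-4\right) \left(-5\right) 539 = 20 \cdot 539 = 10780$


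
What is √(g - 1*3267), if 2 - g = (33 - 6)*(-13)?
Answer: I*√2914 ≈ 53.982*I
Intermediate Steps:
g = 353 (g = 2 - (33 - 6)*(-13) = 2 - 27*(-13) = 2 - 1*(-351) = 2 + 351 = 353)
√(g - 1*3267) = √(353 - 1*3267) = √(353 - 3267) = √(-2914) = I*√2914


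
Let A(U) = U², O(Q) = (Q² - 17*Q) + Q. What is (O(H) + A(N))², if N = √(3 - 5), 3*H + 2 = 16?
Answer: 244036/81 ≈ 3012.8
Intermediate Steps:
H = 14/3 (H = -⅔ + (⅓)*16 = -⅔ + 16/3 = 14/3 ≈ 4.6667)
O(Q) = Q² - 16*Q
N = I*√2 (N = √(-2) = I*√2 ≈ 1.4142*I)
(O(H) + A(N))² = (14*(-16 + 14/3)/3 + (I*√2)²)² = ((14/3)*(-34/3) - 2)² = (-476/9 - 2)² = (-494/9)² = 244036/81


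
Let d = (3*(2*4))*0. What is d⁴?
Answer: 0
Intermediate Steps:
d = 0 (d = (3*8)*0 = 24*0 = 0)
d⁴ = 0⁴ = 0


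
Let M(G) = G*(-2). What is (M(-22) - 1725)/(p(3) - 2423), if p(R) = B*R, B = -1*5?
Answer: 1681/2438 ≈ 0.68950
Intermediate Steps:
B = -5
M(G) = -2*G
p(R) = -5*R
(M(-22) - 1725)/(p(3) - 2423) = (-2*(-22) - 1725)/(-5*3 - 2423) = (44 - 1725)/(-15 - 2423) = -1681/(-2438) = -1681*(-1/2438) = 1681/2438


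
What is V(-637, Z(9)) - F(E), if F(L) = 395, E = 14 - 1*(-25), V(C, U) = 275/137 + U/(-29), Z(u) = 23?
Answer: -1564511/3973 ≈ -393.79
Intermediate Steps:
V(C, U) = 275/137 - U/29 (V(C, U) = 275*(1/137) + U*(-1/29) = 275/137 - U/29)
E = 39 (E = 14 + 25 = 39)
V(-637, Z(9)) - F(E) = (275/137 - 1/29*23) - 1*395 = (275/137 - 23/29) - 395 = 4824/3973 - 395 = -1564511/3973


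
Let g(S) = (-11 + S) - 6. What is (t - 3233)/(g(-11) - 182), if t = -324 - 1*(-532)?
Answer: 605/42 ≈ 14.405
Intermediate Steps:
g(S) = -17 + S
t = 208 (t = -324 + 532 = 208)
(t - 3233)/(g(-11) - 182) = (208 - 3233)/((-17 - 11) - 182) = -3025/(-28 - 182) = -3025/(-210) = -3025*(-1/210) = 605/42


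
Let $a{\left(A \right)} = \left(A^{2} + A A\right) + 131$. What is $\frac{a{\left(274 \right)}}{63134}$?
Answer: $\frac{150283}{63134} \approx 2.3804$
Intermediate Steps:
$a{\left(A \right)} = 131 + 2 A^{2}$ ($a{\left(A \right)} = \left(A^{2} + A^{2}\right) + 131 = 2 A^{2} + 131 = 131 + 2 A^{2}$)
$\frac{a{\left(274 \right)}}{63134} = \frac{131 + 2 \cdot 274^{2}}{63134} = \left(131 + 2 \cdot 75076\right) \frac{1}{63134} = \left(131 + 150152\right) \frac{1}{63134} = 150283 \cdot \frac{1}{63134} = \frac{150283}{63134}$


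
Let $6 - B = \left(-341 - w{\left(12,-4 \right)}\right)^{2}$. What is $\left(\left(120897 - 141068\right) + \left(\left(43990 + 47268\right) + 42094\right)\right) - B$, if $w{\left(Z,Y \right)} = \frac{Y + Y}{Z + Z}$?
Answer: $\frac{2063059}{9} \approx 2.2923 \cdot 10^{5}$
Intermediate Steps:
$w{\left(Z,Y \right)} = \frac{Y}{Z}$ ($w{\left(Z,Y \right)} = \frac{2 Y}{2 Z} = 2 Y \frac{1}{2 Z} = \frac{Y}{Z}$)
$B = - \frac{1044430}{9}$ ($B = 6 - \left(-341 - - \frac{4}{12}\right)^{2} = 6 - \left(-341 - \left(-4\right) \frac{1}{12}\right)^{2} = 6 - \left(-341 - - \frac{1}{3}\right)^{2} = 6 - \left(-341 + \frac{1}{3}\right)^{2} = 6 - \left(- \frac{1022}{3}\right)^{2} = 6 - \frac{1044484}{9} = - \frac{1044430}{9} \approx -1.1605 \cdot 10^{5}$)
$\left(\left(120897 - 141068\right) + \left(\left(43990 + 47268\right) + 42094\right)\right) - B = \left(\left(120897 - 141068\right) + \left(\left(43990 + 47268\right) + 42094\right)\right) - - \frac{1044430}{9} = \left(-20171 + \left(91258 + 42094\right)\right) + \frac{1044430}{9} = \left(-20171 + 133352\right) + \frac{1044430}{9} = 113181 + \frac{1044430}{9} = \frac{2063059}{9}$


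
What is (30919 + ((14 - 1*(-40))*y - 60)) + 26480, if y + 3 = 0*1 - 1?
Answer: 57123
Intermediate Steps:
y = -4 (y = -3 + (0*1 - 1) = -3 + (0 - 1) = -3 - 1 = -4)
(30919 + ((14 - 1*(-40))*y - 60)) + 26480 = (30919 + ((14 - 1*(-40))*(-4) - 60)) + 26480 = (30919 + ((14 + 40)*(-4) - 60)) + 26480 = (30919 + (54*(-4) - 60)) + 26480 = (30919 + (-216 - 60)) + 26480 = (30919 - 276) + 26480 = 30643 + 26480 = 57123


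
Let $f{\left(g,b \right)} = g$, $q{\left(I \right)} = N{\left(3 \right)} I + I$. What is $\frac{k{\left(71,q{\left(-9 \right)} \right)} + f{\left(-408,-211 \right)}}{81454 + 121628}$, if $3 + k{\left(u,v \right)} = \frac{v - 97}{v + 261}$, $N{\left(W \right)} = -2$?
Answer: $- \frac{55529}{27416070} \approx -0.0020254$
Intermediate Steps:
$q{\left(I \right)} = - I$ ($q{\left(I \right)} = - 2 I + I = - I$)
$k{\left(u,v \right)} = -3 + \frac{-97 + v}{261 + v}$ ($k{\left(u,v \right)} = -3 + \frac{v - 97}{v + 261} = -3 + \frac{-97 + v}{261 + v}$)
$\frac{k{\left(71,q{\left(-9 \right)} \right)} + f{\left(-408,-211 \right)}}{81454 + 121628} = \frac{\frac{2 \left(-440 - \left(-1\right) \left(-9\right)\right)}{261 - -9} - 408}{81454 + 121628} = \frac{\frac{2 \left(-440 - 9\right)}{261 + 9} - 408}{203082} = \left(\frac{2 \left(-440 - 9\right)}{270} - 408\right) \frac{1}{203082} = \left(2 \cdot \frac{1}{270} \left(-449\right) - 408\right) \frac{1}{203082} = \left(- \frac{449}{135} - 408\right) \frac{1}{203082} = \left(- \frac{55529}{135}\right) \frac{1}{203082} = - \frac{55529}{27416070}$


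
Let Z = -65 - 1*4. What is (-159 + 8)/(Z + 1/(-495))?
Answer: 74745/34156 ≈ 2.1883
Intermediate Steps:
Z = -69 (Z = -65 - 4 = -69)
(-159 + 8)/(Z + 1/(-495)) = (-159 + 8)/(-69 + 1/(-495)) = -151/(-69 - 1/495) = -151/(-34156/495) = -151*(-495/34156) = 74745/34156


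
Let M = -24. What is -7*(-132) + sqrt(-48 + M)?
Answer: 924 + 6*I*sqrt(2) ≈ 924.0 + 8.4853*I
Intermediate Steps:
-7*(-132) + sqrt(-48 + M) = -7*(-132) + sqrt(-48 - 24) = 924 + sqrt(-72) = 924 + 6*I*sqrt(2)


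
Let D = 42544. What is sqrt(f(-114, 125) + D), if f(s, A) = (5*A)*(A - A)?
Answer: 4*sqrt(2659) ≈ 206.26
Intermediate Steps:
f(s, A) = 0 (f(s, A) = (5*A)*0 = 0)
sqrt(f(-114, 125) + D) = sqrt(0 + 42544) = sqrt(42544) = 4*sqrt(2659)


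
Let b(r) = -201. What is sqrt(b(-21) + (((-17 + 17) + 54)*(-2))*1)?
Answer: I*sqrt(309) ≈ 17.578*I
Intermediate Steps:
sqrt(b(-21) + (((-17 + 17) + 54)*(-2))*1) = sqrt(-201 + (((-17 + 17) + 54)*(-2))*1) = sqrt(-201 + ((0 + 54)*(-2))*1) = sqrt(-201 + (54*(-2))*1) = sqrt(-201 - 108*1) = sqrt(-201 - 108) = sqrt(-309) = I*sqrt(309)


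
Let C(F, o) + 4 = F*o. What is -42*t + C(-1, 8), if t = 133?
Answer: -5598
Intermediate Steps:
C(F, o) = -4 + F*o
-42*t + C(-1, 8) = -42*133 + (-4 - 1*8) = -5586 + (-4 - 8) = -5586 - 12 = -5598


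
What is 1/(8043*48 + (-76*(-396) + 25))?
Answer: 1/416185 ≈ 2.4028e-6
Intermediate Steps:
1/(8043*48 + (-76*(-396) + 25)) = 1/(386064 + (30096 + 25)) = 1/(386064 + 30121) = 1/416185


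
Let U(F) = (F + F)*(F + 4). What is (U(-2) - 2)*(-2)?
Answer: 20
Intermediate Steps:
U(F) = 2*F*(4 + F) (U(F) = (2*F)*(4 + F) = 2*F*(4 + F))
(U(-2) - 2)*(-2) = (2*(-2)*(4 - 2) - 2)*(-2) = (2*(-2)*2 - 2)*(-2) = (-8 - 2)*(-2) = -10*(-2) = 20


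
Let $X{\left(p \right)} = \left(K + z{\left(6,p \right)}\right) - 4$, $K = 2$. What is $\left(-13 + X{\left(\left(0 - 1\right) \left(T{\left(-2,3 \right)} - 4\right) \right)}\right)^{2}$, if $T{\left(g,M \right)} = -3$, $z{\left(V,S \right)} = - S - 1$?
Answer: $529$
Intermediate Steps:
$z{\left(V,S \right)} = -1 - S$
$X{\left(p \right)} = -3 - p$ ($X{\left(p \right)} = \left(2 - \left(1 + p\right)\right) - 4 = \left(1 - p\right) - 4 = -3 - p$)
$\left(-13 + X{\left(\left(0 - 1\right) \left(T{\left(-2,3 \right)} - 4\right) \right)}\right)^{2} = \left(-13 - \left(3 + \left(0 - 1\right) \left(-3 - 4\right)\right)\right)^{2} = \left(-13 - \left(3 - -7\right)\right)^{2} = \left(-13 - 10\right)^{2} = \left(-23\right)^{2} = 529$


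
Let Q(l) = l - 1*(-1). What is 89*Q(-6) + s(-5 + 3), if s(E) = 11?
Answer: -434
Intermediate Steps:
Q(l) = 1 + l (Q(l) = l + 1 = 1 + l)
89*Q(-6) + s(-5 + 3) = 89*(1 - 6) + 11 = 89*(-5) + 11 = -445 + 11 = -434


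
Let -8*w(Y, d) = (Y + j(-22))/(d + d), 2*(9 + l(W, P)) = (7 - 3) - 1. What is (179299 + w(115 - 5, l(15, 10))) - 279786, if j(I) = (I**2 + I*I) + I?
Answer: -502391/5 ≈ -1.0048e+5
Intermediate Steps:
l(W, P) = -15/2 (l(W, P) = -9 + ((7 - 3) - 1)/2 = -9 + (4 - 1)/2 = -9 + (1/2)*3 = -9 + 3/2 = -15/2)
j(I) = I + 2*I**2 (j(I) = (I**2 + I**2) + I = 2*I**2 + I = I + 2*I**2)
w(Y, d) = -(946 + Y)/(16*d) (w(Y, d) = -(Y - 22*(1 + 2*(-22)))/(8*(d + d)) = -(Y - 22*(1 - 44))/(8*(2*d)) = -(Y - 22*(-43))*1/(2*d)/8 = -(Y + 946)*1/(2*d)/8 = -(946 + Y)*1/(2*d)/8 = -(946 + Y)/(16*d))
(179299 + w(115 - 5, l(15, 10))) - 279786 = (179299 + (-946 - (115 - 5))/(16*(-15/2))) - 279786 = (179299 + (1/16)*(-2/15)*(-946 - 1*110)) - 279786 = (179299 + (1/16)*(-2/15)*(-946 - 110)) - 279786 = (179299 + (1/16)*(-2/15)*(-1056)) - 279786 = (179299 + 44/5) - 279786 = 896539/5 - 279786 = -502391/5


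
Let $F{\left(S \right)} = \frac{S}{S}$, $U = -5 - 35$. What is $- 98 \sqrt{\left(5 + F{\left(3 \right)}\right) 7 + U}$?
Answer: $- 98 \sqrt{2} \approx -138.59$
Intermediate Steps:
$U = -40$ ($U = -5 - 35 = -40$)
$F{\left(S \right)} = 1$
$- 98 \sqrt{\left(5 + F{\left(3 \right)}\right) 7 + U} = - 98 \sqrt{\left(5 + 1\right) 7 - 40} = - 98 \sqrt{6 \cdot 7 - 40} = - 98 \sqrt{42 - 40} = - 98 \sqrt{2}$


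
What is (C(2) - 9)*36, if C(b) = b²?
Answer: -180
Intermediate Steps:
(C(2) - 9)*36 = (2² - 9)*36 = (4 - 9)*36 = -5*36 = -180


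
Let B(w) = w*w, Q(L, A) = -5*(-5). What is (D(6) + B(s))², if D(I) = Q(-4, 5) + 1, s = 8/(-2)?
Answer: 1764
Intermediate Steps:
Q(L, A) = 25
s = -4 (s = 8*(-½) = -4)
D(I) = 26 (D(I) = 25 + 1 = 26)
B(w) = w²
(D(6) + B(s))² = (26 + (-4)²)² = (26 + 16)² = 42² = 1764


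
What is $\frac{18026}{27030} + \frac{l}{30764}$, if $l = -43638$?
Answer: $- \frac{156245819}{207887730} \approx -0.75159$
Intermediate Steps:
$\frac{18026}{27030} + \frac{l}{30764} = \frac{18026}{27030} - \frac{43638}{30764} = 18026 \cdot \frac{1}{27030} - \frac{21819}{15382} = \frac{9013}{13515} - \frac{21819}{15382} = - \frac{156245819}{207887730}$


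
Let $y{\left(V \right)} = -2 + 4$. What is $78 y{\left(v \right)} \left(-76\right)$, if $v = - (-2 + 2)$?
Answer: $-11856$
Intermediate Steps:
$v = 0$ ($v = \left(-1\right) 0 = 0$)
$y{\left(V \right)} = 2$
$78 y{\left(v \right)} \left(-76\right) = 78 \cdot 2 \left(-76\right) = 156 \left(-76\right) = -11856$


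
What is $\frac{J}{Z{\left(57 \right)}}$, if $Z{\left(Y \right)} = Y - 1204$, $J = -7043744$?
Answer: $\frac{7043744}{1147} \approx 6141.0$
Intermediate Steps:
$Z{\left(Y \right)} = -1204 + Y$
$\frac{J}{Z{\left(57 \right)}} = - \frac{7043744}{-1204 + 57} = - \frac{7043744}{-1147} = \left(-7043744\right) \left(- \frac{1}{1147}\right) = \frac{7043744}{1147}$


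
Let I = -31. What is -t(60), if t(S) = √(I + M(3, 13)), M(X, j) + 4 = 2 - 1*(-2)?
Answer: -I*√31 ≈ -5.5678*I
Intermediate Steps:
M(X, j) = 0 (M(X, j) = -4 + (2 - 1*(-2)) = -4 + (2 + 2) = -4 + 4 = 0)
t(S) = I*√31 (t(S) = √(-31 + 0) = √(-31) = I*√31)
-t(60) = -I*√31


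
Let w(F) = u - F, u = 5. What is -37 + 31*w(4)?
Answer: -6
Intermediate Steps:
w(F) = 5 - F
-37 + 31*w(4) = -37 + 31*(5 - 1*4) = -37 + 31*(5 - 4) = -37 + 31*1 = -37 + 31 = -6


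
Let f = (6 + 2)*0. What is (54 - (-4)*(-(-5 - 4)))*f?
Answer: 0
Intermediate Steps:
f = 0 (f = 8*0 = 0)
(54 - (-4)*(-(-5 - 4)))*f = (54 - (-4)*(-(-5 - 4)))*0 = (54 - (-4)*(-1*(-9)))*0 = (54 - (-4)*9)*0 = (54 - 1*(-36))*0 = (54 + 36)*0 = 90*0 = 0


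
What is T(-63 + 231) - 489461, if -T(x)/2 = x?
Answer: -489797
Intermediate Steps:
T(x) = -2*x
T(-63 + 231) - 489461 = -2*(-63 + 231) - 489461 = -2*168 - 489461 = -336 - 489461 = -489797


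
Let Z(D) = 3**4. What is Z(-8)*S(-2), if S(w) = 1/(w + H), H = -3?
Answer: -81/5 ≈ -16.200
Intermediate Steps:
S(w) = 1/(-3 + w) (S(w) = 1/(w - 3) = 1/(-3 + w))
Z(D) = 81
Z(-8)*S(-2) = 81/(-3 - 2) = 81/(-5) = 81*(-1/5) = -81/5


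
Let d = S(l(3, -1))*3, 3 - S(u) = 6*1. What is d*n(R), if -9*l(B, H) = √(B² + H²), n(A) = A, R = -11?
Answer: 99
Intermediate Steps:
l(B, H) = -√(B² + H²)/9
S(u) = -3 (S(u) = 3 - 6 = -3)
d = -9 (d = -3*3 = -9)
d*n(R) = -9*(-11) = 99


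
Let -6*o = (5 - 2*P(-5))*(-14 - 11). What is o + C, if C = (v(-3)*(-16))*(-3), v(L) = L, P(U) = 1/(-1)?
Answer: -689/6 ≈ -114.83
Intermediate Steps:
P(U) = -1
C = -144 (C = -3*(-16)*(-3) = 48*(-3) = -144)
o = 175/6 (o = -(5 - 2*(-1))*(-14 - 11)/6 = -(5 + 2)*(-25)/6 = -7*(-25)/6 = -1/6*(-175) = 175/6 ≈ 29.167)
o + C = 175/6 - 144 = -689/6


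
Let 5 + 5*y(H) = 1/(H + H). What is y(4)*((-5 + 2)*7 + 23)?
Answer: -39/20 ≈ -1.9500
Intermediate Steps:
y(H) = -1 + 1/(10*H) (y(H) = -1 + 1/(5*(H + H)) = -1 + 1/(5*((2*H))) = -1 + (1/(2*H))/5 = -1 + 1/(10*H))
y(4)*((-5 + 2)*7 + 23) = ((⅒ - 1*4)/4)*((-5 + 2)*7 + 23) = ((⅒ - 4)/4)*(-3*7 + 23) = ((¼)*(-39/10))*(-21 + 23) = -39/40*2 = -39/20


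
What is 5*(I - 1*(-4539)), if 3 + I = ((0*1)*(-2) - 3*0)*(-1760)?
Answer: 22680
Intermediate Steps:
I = -3 (I = -3 + ((0*1)*(-2) - 3*0)*(-1760) = -3 + (0*(-2) + 0)*(-1760) = -3 + (0 + 0)*(-1760) = -3 + 0*(-1760) = -3 + 0 = -3)
5*(I - 1*(-4539)) = 5*(-3 - 1*(-4539)) = 5*(-3 + 4539) = 5*4536 = 22680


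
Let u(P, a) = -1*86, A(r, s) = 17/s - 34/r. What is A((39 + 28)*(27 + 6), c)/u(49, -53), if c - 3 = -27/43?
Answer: -10541/126764 ≈ -0.083155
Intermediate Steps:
c = 102/43 (c = 3 - 27/43 = 102/43 ≈ 2.3721)
A(r, s) = -34/r + 17/s
u(P, a) = -86
A((39 + 28)*(27 + 6), c)/u(49, -53) = (-34*1/((27 + 6)*(39 + 28)) + 17/(102/43))/(-86) = (-34/(67*33) + 17*(43/102))*(-1/86) = (-34/2211 + 43/6)*(-1/86) = (10541/1474)*(-1/86) = -10541/126764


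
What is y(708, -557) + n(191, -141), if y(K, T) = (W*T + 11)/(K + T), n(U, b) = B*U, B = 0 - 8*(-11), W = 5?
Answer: 2535234/151 ≈ 16790.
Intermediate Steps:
B = 88 (B = 0 + 88 = 88)
n(U, b) = 88*U
y(K, T) = (11 + 5*T)/(K + T) (y(K, T) = (5*T + 11)/(K + T) = (11 + 5*T)/(K + T))
y(708, -557) + n(191, -141) = (11 + 5*(-557))/(708 - 557) + 88*191 = (11 - 2785)/151 + 16808 = (1/151)*(-2774) + 16808 = -2774/151 + 16808 = 2535234/151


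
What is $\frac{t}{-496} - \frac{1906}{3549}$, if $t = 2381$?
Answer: $- \frac{9395545}{1760304} \approx -5.3375$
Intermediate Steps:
$\frac{t}{-496} - \frac{1906}{3549} = \frac{2381}{-496} - \frac{1906}{3549} = 2381 \left(- \frac{1}{496}\right) - \frac{1906}{3549} = - \frac{2381}{496} - \frac{1906}{3549} = - \frac{9395545}{1760304}$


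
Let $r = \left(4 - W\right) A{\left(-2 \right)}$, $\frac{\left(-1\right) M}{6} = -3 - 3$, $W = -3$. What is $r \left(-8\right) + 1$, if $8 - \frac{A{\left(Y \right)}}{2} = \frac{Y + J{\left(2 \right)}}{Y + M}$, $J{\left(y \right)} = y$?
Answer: $-895$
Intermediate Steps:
$M = 36$ ($M = - 6 \left(-3 - 3\right) = \left(-6\right) \left(-6\right) = 36$)
$A{\left(Y \right)} = 16 - \frac{2 \left(2 + Y\right)}{36 + Y}$ ($A{\left(Y \right)} = 16 - 2 \frac{Y + 2}{Y + 36} = 16 - 2 \frac{2 + Y}{36 + Y} = 16 - \frac{2 \left(2 + Y\right)}{36 + Y}$)
$r = 112$ ($r = \left(4 - -3\right) \frac{2 \left(286 + 7 \left(-2\right)\right)}{36 - 2} = \left(4 + 3\right) \frac{2 \left(286 - 14\right)}{34} = 7 \cdot 2 \cdot \frac{1}{34} \cdot 272 = 7 \cdot 16 = 112$)
$r \left(-8\right) + 1 = 112 \left(-8\right) + 1 = -896 + 1 = -895$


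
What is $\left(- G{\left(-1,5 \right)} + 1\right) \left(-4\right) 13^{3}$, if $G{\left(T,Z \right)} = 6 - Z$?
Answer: $0$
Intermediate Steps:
$\left(- G{\left(-1,5 \right)} + 1\right) \left(-4\right) 13^{3} = \left(- (6 - 5) + 1\right) \left(-4\right) 13^{3} = \left(- (6 - 5) + 1\right) \left(-4\right) 2197 = \left(\left(-1\right) 1 + 1\right) \left(-4\right) 2197 = \left(-1 + 1\right) \left(-4\right) 2197 = 0 \left(-4\right) 2197 = 0 \cdot 2197 = 0$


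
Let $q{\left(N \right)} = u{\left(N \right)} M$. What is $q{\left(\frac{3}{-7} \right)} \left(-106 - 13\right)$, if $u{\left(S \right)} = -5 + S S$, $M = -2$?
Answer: $- \frac{8024}{7} \approx -1146.3$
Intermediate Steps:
$u{\left(S \right)} = -5 + S^{2}$
$q{\left(N \right)} = 10 - 2 N^{2}$ ($q{\left(N \right)} = \left(-5 + N^{2}\right) \left(-2\right) = 10 - 2 N^{2}$)
$q{\left(\frac{3}{-7} \right)} \left(-106 - 13\right) = \left(10 - 2 \left(\frac{3}{-7}\right)^{2}\right) \left(-106 - 13\right) = \left(10 - 2 \left(3 \left(- \frac{1}{7}\right)\right)^{2}\right) \left(-119\right) = \left(10 - 2 \left(- \frac{3}{7}\right)^{2}\right) \left(-119\right) = \left(10 - \frac{18}{49}\right) \left(-119\right) = \frac{472}{49} \left(-119\right) = - \frac{8024}{7}$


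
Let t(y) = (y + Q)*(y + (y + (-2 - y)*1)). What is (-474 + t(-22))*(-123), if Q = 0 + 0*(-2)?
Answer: -6642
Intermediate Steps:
Q = 0 (Q = 0 + 0 = 0)
t(y) = y*(-2 + y) (t(y) = (y + 0)*(y + (y + (-2 - y)*1)) = y*(y + (y + (-2 - y))) = y*(y - 2) = y*(-2 + y))
(-474 + t(-22))*(-123) = (-474 - 22*(-2 - 22))*(-123) = (-474 - 22*(-24))*(-123) = (-474 + 528)*(-123) = 54*(-123) = -6642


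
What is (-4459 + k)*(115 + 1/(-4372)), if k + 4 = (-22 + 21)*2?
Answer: -2244908235/4372 ≈ -5.1347e+5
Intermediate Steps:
k = -6 (k = -4 + (-22 + 21)*2 = -4 - 1*2 = -4 - 2 = -6)
(-4459 + k)*(115 + 1/(-4372)) = (-4459 - 6)*(115 + 1/(-4372)) = -4465*(115 - 1/4372) = -4465*502779/4372 = -2244908235/4372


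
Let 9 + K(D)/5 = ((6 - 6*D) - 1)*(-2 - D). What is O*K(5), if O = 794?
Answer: 659020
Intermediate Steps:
K(D) = -45 + 5*(-2 - D)*(5 - 6*D) (K(D) = -45 + 5*(((6 - 6*D) - 1)*(-2 - D)) = -45 + 5*((5 - 6*D)*(-2 - D)) = -45 + 5*((-2 - D)*(5 - 6*D)) = -45 + 5*(-2 - D)*(5 - 6*D))
O*K(5) = 794*(-95 + 30*5**2 + 35*5) = 794*(-95 + 30*25 + 175) = 794*(-95 + 750 + 175) = 794*830 = 659020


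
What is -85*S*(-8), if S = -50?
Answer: -34000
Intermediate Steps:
-85*S*(-8) = -85*(-50)*(-8) = 4250*(-8) = -34000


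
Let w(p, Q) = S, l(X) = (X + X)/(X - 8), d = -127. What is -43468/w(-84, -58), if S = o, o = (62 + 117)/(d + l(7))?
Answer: 6128988/179 ≈ 34240.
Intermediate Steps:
l(X) = 2*X/(-8 + X) (l(X) = (2*X)/(-8 + X) = 2*X/(-8 + X))
o = -179/141 (o = (62 + 117)/(-127 + 2*7/(-8 + 7)) = 179/(-127 + 2*7/(-1)) = 179/(-127 + 2*7*(-1)) = 179/(-127 - 14) = 179/(-141) = 179*(-1/141) = -179/141 ≈ -1.2695)
S = -179/141 ≈ -1.2695
w(p, Q) = -179/141
-43468/w(-84, -58) = -43468/(-179/141) = -43468*(-141/179) = 6128988/179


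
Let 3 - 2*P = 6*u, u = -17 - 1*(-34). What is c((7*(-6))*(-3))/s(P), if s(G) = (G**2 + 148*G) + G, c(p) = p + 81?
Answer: -92/2189 ≈ -0.042028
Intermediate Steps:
c(p) = 81 + p
u = 17 (u = -17 + 34 = 17)
P = -99/2 (P = 3/2 - 3*17 = 3/2 - 1/2*102 = 3/2 - 51 = -99/2 ≈ -49.500)
s(G) = G**2 + 149*G
c((7*(-6))*(-3))/s(P) = (81 + (7*(-6))*(-3))/((-99*(149 - 99/2)/2)) = (81 - 42*(-3))/((-99/2*199/2)) = (81 + 126)/(-19701/4) = 207*(-4/19701) = -92/2189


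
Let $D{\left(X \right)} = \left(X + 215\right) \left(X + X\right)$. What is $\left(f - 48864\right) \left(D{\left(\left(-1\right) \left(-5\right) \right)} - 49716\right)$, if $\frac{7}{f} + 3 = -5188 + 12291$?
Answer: $\frac{4121233654447}{1775} \approx 2.3218 \cdot 10^{9}$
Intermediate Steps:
$D{\left(X \right)} = 2 X \left(215 + X\right)$ ($D{\left(X \right)} = \left(215 + X\right) 2 X = 2 X \left(215 + X\right)$)
$f = \frac{7}{7100}$ ($f = \frac{7}{-3 + \left(-5188 + 12291\right)} = \frac{7}{-3 + 7103} = \frac{7}{7100} \approx 0.00098591$)
$\left(f - 48864\right) \left(D{\left(\left(-1\right) \left(-5\right) \right)} - 49716\right) = \left(\frac{7}{7100} - 48864\right) \left(2 \left(\left(-1\right) \left(-5\right)\right) \left(215 - -5\right) - 49716\right) = - \frac{346934393 \left(2 \cdot 5 \left(215 + 5\right) - 49716\right)}{7100} = - \frac{346934393 \left(2 \cdot 5 \cdot 220 - 49716\right)}{7100} = - \frac{346934393 \left(2200 - 49716\right)}{7100} = \left(- \frac{346934393}{7100}\right) \left(-47516\right) = \frac{4121233654447}{1775}$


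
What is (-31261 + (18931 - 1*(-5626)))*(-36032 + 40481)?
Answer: -29826096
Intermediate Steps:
(-31261 + (18931 - 1*(-5626)))*(-36032 + 40481) = (-31261 + (18931 + 5626))*4449 = (-31261 + 24557)*4449 = -6704*4449 = -29826096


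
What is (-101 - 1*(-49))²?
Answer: 2704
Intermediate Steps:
(-101 - 1*(-49))² = (-101 + 49)² = (-52)² = 2704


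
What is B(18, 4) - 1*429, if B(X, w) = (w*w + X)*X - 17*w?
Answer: 115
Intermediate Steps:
B(X, w) = -17*w + X*(X + w²) (B(X, w) = (w² + X)*X - 17*w = (X + w²)*X - 17*w = X*(X + w²) - 17*w = -17*w + X*(X + w²))
B(18, 4) - 1*429 = (18² - 17*4 + 18*4²) - 1*429 = (324 - 68 + 18*16) - 429 = (324 - 68 + 288) - 429 = 544 - 429 = 115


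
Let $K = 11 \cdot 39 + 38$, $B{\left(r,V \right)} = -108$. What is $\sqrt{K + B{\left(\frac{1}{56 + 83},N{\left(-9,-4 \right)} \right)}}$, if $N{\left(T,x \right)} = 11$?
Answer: $\sqrt{359} \approx 18.947$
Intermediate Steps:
$K = 467$ ($K = 429 + 38 = 467$)
$\sqrt{K + B{\left(\frac{1}{56 + 83},N{\left(-9,-4 \right)} \right)}} = \sqrt{467 - 108} = \sqrt{359}$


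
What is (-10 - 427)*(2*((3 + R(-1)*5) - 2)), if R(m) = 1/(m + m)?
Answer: 1311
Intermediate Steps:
R(m) = 1/(2*m)
(-10 - 427)*(2*((3 + R(-1)*5) - 2)) = (-10 - 427)*(2*((3 + ((½)/(-1))*5) - 2)) = -874*((3 + ((½)*(-1))*5) - 2) = -874*((3 - ½*5) - 2) = -874*((3 - 5/2) - 2) = -874*(½ - 2) = -874*(-3)/2 = -437*(-3) = 1311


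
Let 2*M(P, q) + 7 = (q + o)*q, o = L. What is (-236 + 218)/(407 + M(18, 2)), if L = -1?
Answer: -36/809 ≈ -0.044499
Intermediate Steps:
o = -1
M(P, q) = -7/2 + q*(-1 + q)/2 (M(P, q) = -7/2 + ((q - 1)*q)/2 = -7/2 + ((-1 + q)*q)/2 = -7/2 + (q*(-1 + q))/2 = -7/2 + q*(-1 + q)/2)
(-236 + 218)/(407 + M(18, 2)) = (-236 + 218)/(407 + (-7/2 + (½)*2² - ½*2)) = -18/(407 + (-7/2 + (½)*4 - 1)) = -18/(407 + (-7/2 + 2 - 1)) = -18/(407 - 5/2) = -18/809/2 = -18*2/809 = -36/809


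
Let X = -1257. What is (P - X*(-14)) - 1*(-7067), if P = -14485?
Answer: -25016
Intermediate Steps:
(P - X*(-14)) - 1*(-7067) = (-14485 - (-1257)*(-14)) - 1*(-7067) = (-14485 - 1*17598) + 7067 = (-14485 - 17598) + 7067 = -32083 + 7067 = -25016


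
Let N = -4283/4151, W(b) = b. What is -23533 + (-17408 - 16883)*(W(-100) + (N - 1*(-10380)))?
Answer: -1463225970610/4151 ≈ -3.5250e+8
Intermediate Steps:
N = -4283/4151 (N = -4283*1/4151 = -4283/4151 ≈ -1.0318)
-23533 + (-17408 - 16883)*(W(-100) + (N - 1*(-10380))) = -23533 + (-17408 - 16883)*(-100 + (-4283/4151 - 1*(-10380))) = -23533 - 34291*(-100 + (-4283/4151 + 10380)) = -23533 - 34291*(-100 + 43083097/4151) = -23533 - 34291*42667997/4151 = -23533 - 1463128285127/4151 = -1463225970610/4151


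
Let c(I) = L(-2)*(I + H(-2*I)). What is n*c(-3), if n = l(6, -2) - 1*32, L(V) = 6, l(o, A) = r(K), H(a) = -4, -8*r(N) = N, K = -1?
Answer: 5355/4 ≈ 1338.8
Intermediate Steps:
r(N) = -N/8
l(o, A) = 1/8 (l(o, A) = -1/8*(-1) = 1/8)
n = -255/8 (n = 1/8 - 1*32 = 1/8 - 32 = -255/8 ≈ -31.875)
c(I) = -24 + 6*I (c(I) = 6*(I - 4) = 6*(-4 + I) = -24 + 6*I)
n*c(-3) = -255*(-24 + 6*(-3))/8 = -255*(-24 - 18)/8 = -255/8*(-42) = 5355/4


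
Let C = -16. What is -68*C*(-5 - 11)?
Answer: -17408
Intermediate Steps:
-68*C*(-5 - 11) = -(-1088)*(-5 - 11) = -(-1088)*(-16) = -68*256 = -17408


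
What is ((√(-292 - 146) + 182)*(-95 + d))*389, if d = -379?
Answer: -33558252 - 184386*I*√438 ≈ -3.3558e+7 - 3.8589e+6*I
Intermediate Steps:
((√(-292 - 146) + 182)*(-95 + d))*389 = ((√(-292 - 146) + 182)*(-95 - 379))*389 = ((√(-438) + 182)*(-474))*389 = ((I*√438 + 182)*(-474))*389 = ((182 + I*√438)*(-474))*389 = (-86268 - 474*I*√438)*389 = -33558252 - 184386*I*√438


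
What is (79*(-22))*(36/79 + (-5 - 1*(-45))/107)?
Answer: -154264/107 ≈ -1441.7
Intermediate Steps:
(79*(-22))*(36/79 + (-5 - 1*(-45))/107) = -1738*(36*(1/79) + (-5 + 45)*(1/107)) = -1738*(36/79 + 40*(1/107)) = -1738*(36/79 + 40/107) = -1738*7012/8453 = -154264/107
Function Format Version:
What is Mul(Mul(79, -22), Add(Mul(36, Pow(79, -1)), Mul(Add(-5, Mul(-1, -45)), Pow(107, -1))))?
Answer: Rational(-154264, 107) ≈ -1441.7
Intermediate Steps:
Mul(Mul(79, -22), Add(Mul(36, Pow(79, -1)), Mul(Add(-5, Mul(-1, -45)), Pow(107, -1)))) = Mul(-1738, Add(Mul(36, Rational(1, 79)), Mul(Add(-5, 45), Rational(1, 107)))) = Mul(-1738, Add(Rational(36, 79), Mul(40, Rational(1, 107)))) = Mul(-1738, Add(Rational(36, 79), Rational(40, 107))) = Mul(-1738, Rational(7012, 8453)) = Rational(-154264, 107)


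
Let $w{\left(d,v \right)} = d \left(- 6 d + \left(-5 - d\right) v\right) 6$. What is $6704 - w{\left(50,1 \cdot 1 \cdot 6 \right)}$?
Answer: $195704$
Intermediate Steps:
$w{\left(d,v \right)} = 6 d \left(- 6 d + v \left(-5 - d\right)\right)$ ($w{\left(d,v \right)} = d \left(- 6 d + v \left(-5 - d\right)\right) 6 = 6 d \left(- 6 d + v \left(-5 - d\right)\right)$)
$6704 - w{\left(50,1 \cdot 1 \cdot 6 \right)} = 6704 - \left(-6\right) 50 \left(5 \cdot 1 \cdot 1 \cdot 6 + 6 \cdot 50 + 50 \cdot 1 \cdot 1 \cdot 6\right) = 6704 - \left(-6\right) 50 \left(5 \cdot 1 \cdot 6 + 300 + 50 \cdot 1 \cdot 6\right) = 6704 - \left(-6\right) 50 \left(5 \cdot 6 + 300 + 50 \cdot 6\right) = 6704 - \left(-6\right) 50 \left(30 + 300 + 300\right) = 6704 - \left(-6\right) 50 \cdot 630 = 6704 - -189000 = 6704 + 189000 = 195704$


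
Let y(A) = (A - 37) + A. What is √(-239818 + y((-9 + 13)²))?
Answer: 3*I*√26647 ≈ 489.72*I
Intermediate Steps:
y(A) = -37 + 2*A (y(A) = (-37 + A) + A = -37 + 2*A)
√(-239818 + y((-9 + 13)²)) = √(-239818 + (-37 + 2*(-9 + 13)²)) = √(-239818 + (-37 + 2*4²)) = √(-239818 + (-37 + 2*16)) = √(-239818 + (-37 + 32)) = √(-239818 - 5) = √(-239823) = 3*I*√26647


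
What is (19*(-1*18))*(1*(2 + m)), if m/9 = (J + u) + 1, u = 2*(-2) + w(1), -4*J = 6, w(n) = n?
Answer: 10089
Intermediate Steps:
J = -3/2 (J = -¼*6 = -3/2 ≈ -1.5000)
u = -3 (u = 2*(-2) + 1 = -4 + 1 = -3)
m = -63/2 (m = 9*((-3/2 - 3) + 1) = 9*(-9/2 + 1) = 9*(-7/2) = -63/2 ≈ -31.500)
(19*(-1*18))*(1*(2 + m)) = (19*(-1*18))*(1*(2 - 63/2)) = (19*(-18))*(1*(-59/2)) = -342*(-59/2) = 10089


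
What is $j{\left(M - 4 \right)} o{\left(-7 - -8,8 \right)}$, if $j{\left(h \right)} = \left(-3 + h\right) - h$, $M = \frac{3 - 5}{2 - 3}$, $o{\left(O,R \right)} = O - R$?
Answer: $21$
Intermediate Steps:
$M = 2$ ($M = - \frac{2}{-1} = \left(-2\right) \left(-1\right) = 2$)
$j{\left(h \right)} = -3$
$j{\left(M - 4 \right)} o{\left(-7 - -8,8 \right)} = - 3 \left(\left(-7 - -8\right) - 8\right) = - 3 \left(\left(-7 + 8\right) - 8\right) = - 3 \left(1 - 8\right) = \left(-3\right) \left(-7\right) = 21$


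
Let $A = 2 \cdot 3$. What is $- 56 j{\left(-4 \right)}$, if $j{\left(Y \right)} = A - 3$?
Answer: $-168$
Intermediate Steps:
$A = 6$
$j{\left(Y \right)} = 3$ ($j{\left(Y \right)} = 6 - 3 = 3$)
$- 56 j{\left(-4 \right)} = \left(-56\right) 3 = -168$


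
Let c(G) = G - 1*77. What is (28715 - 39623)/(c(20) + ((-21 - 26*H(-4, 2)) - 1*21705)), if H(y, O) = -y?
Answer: 10908/21887 ≈ 0.49838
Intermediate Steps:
c(G) = -77 + G (c(G) = G - 77 = -77 + G)
(28715 - 39623)/(c(20) + ((-21 - 26*H(-4, 2)) - 1*21705)) = (28715 - 39623)/((-77 + 20) + ((-21 - (-26)*(-4)) - 1*21705)) = -10908/(-57 + ((-21 - 26*4) - 21705)) = -10908/(-57 + ((-21 - 104) - 21705)) = -10908/(-57 + (-125 - 21705)) = -10908/(-57 - 21830) = -10908/(-21887) = -10908*(-1/21887) = 10908/21887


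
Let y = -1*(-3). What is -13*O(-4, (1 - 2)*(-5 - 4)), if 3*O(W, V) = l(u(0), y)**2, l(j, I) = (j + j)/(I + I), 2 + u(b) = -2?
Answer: -208/27 ≈ -7.7037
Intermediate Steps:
u(b) = -4 (u(b) = -2 - 2 = -4)
y = 3
l(j, I) = j/I (l(j, I) = (2*j)/((2*I)) = (2*j)*(1/(2*I)) = j/I)
O(W, V) = 16/27 (O(W, V) = (-4/3)**2/3 = (1/3)*(16/9) = 16/27)
-13*O(-4, (1 - 2)*(-5 - 4)) = -13*16/27 = -208/27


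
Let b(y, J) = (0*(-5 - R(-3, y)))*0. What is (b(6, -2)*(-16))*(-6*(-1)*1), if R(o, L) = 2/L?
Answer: 0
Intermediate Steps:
b(y, J) = 0 (b(y, J) = (0*(-5 - 2/y))*0 = 0*0 = 0)
(b(6, -2)*(-16))*(-6*(-1)*1) = (0*(-16))*(-6*(-1)*1) = 0*(6*1) = 0*6 = 0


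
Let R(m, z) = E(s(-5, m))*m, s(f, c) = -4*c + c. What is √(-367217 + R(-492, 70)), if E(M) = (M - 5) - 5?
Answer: I*√1088489 ≈ 1043.3*I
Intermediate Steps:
s(f, c) = -3*c
E(M) = -10 + M (E(M) = (-5 + M) - 5 = -10 + M)
R(m, z) = m*(-10 - 3*m) (R(m, z) = (-10 - 3*m)*m = m*(-10 - 3*m))
√(-367217 + R(-492, 70)) = √(-367217 - 1*(-492)*(10 + 3*(-492))) = √(-367217 - 1*(-492)*(10 - 1476)) = √(-367217 - 1*(-492)*(-1466)) = √(-367217 - 721272) = √(-1088489) = I*√1088489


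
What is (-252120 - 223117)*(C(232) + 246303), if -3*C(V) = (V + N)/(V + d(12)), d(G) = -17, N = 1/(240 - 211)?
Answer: -729820017129994/6235 ≈ -1.1705e+11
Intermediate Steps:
N = 1/29 ≈ 0.034483
C(V) = -(1/29 + V)/(3*(-17 + V)) (C(V) = -(V + 1/29)/(3*(V - 17)) = -(1/29 + V)/(3*(-17 + V)))
(-252120 - 223117)*(C(232) + 246303) = (-252120 - 223117)*((-1 - 29*232)/(87*(-17 + 232)) + 246303) = -475237*((1/87)*(-1 - 6728)/215 + 246303) = -475237*((1/87)*(1/215)*(-6729) + 246303) = -475237*(-2243/6235 + 246303) = -475237*1535696962/6235 = -729820017129994/6235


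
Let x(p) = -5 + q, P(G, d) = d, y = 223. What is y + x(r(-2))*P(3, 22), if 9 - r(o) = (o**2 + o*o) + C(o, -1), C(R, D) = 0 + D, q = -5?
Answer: 3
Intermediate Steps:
C(R, D) = D
r(o) = 10 - 2*o**2 (r(o) = 9 - ((o**2 + o*o) - 1) = 9 - ((o**2 + o**2) - 1) = 9 - (2*o**2 - 1) = 9 - (-1 + 2*o**2) = 9 + (1 - 2*o**2) = 10 - 2*o**2)
x(p) = -10 (x(p) = -5 - 5 = -10)
y + x(r(-2))*P(3, 22) = 223 - 10*22 = 223 - 220 = 3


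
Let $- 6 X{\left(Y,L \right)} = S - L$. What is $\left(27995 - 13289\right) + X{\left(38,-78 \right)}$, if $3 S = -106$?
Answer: $\frac{132290}{9} \approx 14699.0$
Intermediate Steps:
$S = - \frac{106}{3}$ ($S = \frac{1}{3} \left(-106\right) = - \frac{106}{3} \approx -35.333$)
$X{\left(Y,L \right)} = \frac{53}{9} + \frac{L}{6}$ ($X{\left(Y,L \right)} = - \frac{- \frac{106}{3} - L}{6} = \frac{53}{9} + \frac{L}{6}$)
$\left(27995 - 13289\right) + X{\left(38,-78 \right)} = \left(27995 - 13289\right) + \left(\frac{53}{9} + \frac{1}{6} \left(-78\right)\right) = 14706 + \left(\frac{53}{9} - 13\right) = 14706 - \frac{64}{9} = \frac{132290}{9}$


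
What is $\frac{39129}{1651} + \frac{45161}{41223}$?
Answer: $\frac{129813506}{5235321} \approx 24.796$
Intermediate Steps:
$\frac{39129}{1651} + \frac{45161}{41223} = \frac{129813506}{5235321}$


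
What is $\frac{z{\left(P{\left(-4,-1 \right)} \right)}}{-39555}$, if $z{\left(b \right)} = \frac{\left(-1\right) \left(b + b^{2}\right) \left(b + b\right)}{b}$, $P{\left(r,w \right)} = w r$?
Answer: $\frac{8}{7911} \approx 0.0010113$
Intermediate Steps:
$P{\left(r,w \right)} = r w$
$z{\left(b \right)} = - 2 b - 2 b^{2}$ ($z{\left(b \right)} = \frac{\left(-1\right) \left(b + b^{2}\right) 2 b}{b} = \frac{\left(-1\right) 2 b \left(b + b^{2}\right)}{b} = \frac{\left(-2\right) b \left(b + b^{2}\right)}{b} = - 2 b - 2 b^{2}$)
$\frac{z{\left(P{\left(-4,-1 \right)} \right)}}{-39555} = \frac{\left(-2\right) \left(\left(-4\right) \left(-1\right)\right) \left(1 - -4\right)}{-39555} = \left(-2\right) 4 \left(1 + 4\right) \left(- \frac{1}{39555}\right) = \left(-2\right) 4 \cdot 5 \left(- \frac{1}{39555}\right) = \left(-40\right) \left(- \frac{1}{39555}\right) = \frac{8}{7911}$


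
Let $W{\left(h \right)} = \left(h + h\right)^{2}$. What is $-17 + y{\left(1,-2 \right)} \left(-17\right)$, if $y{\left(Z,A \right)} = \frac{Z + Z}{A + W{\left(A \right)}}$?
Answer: $- \frac{136}{7} \approx -19.429$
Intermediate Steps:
$W{\left(h \right)} = 4 h^{2}$ ($W{\left(h \right)} = \left(2 h\right)^{2} = 4 h^{2}$)
$y{\left(Z,A \right)} = \frac{2 Z}{A + 4 A^{2}}$ ($y{\left(Z,A \right)} = \frac{Z + Z}{A + 4 A^{2}} = \frac{2 Z}{A + 4 A^{2}}$)
$-17 + y{\left(1,-2 \right)} \left(-17\right) = -17 + 2 \cdot 1 \frac{1}{-2} \frac{1}{1 + 4 \left(-2\right)} \left(-17\right) = -17 + 2 \cdot 1 \left(- \frac{1}{2}\right) \frac{1}{1 - 8} \left(-17\right) = -17 + 2 \cdot 1 \left(- \frac{1}{2}\right) \frac{1}{-7} \left(-17\right) = -17 + 2 \cdot 1 \left(- \frac{1}{2}\right) \left(- \frac{1}{7}\right) \left(-17\right) = -17 + \frac{1}{7} \left(-17\right) = -17 - \frac{17}{7} = - \frac{136}{7}$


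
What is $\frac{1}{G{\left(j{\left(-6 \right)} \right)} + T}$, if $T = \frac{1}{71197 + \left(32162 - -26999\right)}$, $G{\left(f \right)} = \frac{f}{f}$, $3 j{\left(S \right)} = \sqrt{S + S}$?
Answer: $\frac{130358}{130359} \approx 0.99999$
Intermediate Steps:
$j{\left(S \right)} = \frac{\sqrt{2} \sqrt{S}}{3}$ ($j{\left(S \right)} = \frac{\sqrt{S + S}}{3} = \frac{\sqrt{2 S}}{3} = \frac{\sqrt{2} \sqrt{S}}{3}$)
$G{\left(f \right)} = 1$
$T = \frac{1}{130358}$ ($T = \frac{1}{71197 + \left(32162 + 26999\right)} = \frac{1}{71197 + 59161} = \frac{1}{130358} \approx 7.6712 \cdot 10^{-6}$)
$\frac{1}{G{\left(j{\left(-6 \right)} \right)} + T} = \frac{1}{1 + \frac{1}{130358}} = \frac{1}{\frac{130359}{130358}} = \frac{130358}{130359}$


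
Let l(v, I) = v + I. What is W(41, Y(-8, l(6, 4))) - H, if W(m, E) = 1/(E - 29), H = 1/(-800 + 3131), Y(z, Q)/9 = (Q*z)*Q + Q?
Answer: -9470/16641009 ≈ -0.00056908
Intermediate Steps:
l(v, I) = I + v
Y(z, Q) = 9*Q + 9*z*Q**2 (Y(z, Q) = 9*((Q*z)*Q + Q) = 9*(z*Q**2 + Q) = 9*(Q + z*Q**2) = 9*Q + 9*z*Q**2)
H = 1/2331 ≈ 0.00042900
W(m, E) = 1/(-29 + E)
W(41, Y(-8, l(6, 4))) - H = 1/(-29 + 9*(4 + 6)*(1 + (4 + 6)*(-8))) - 1*1/2331 = 1/(-29 + 9*10*(1 + 10*(-8))) - 1/2331 = 1/(-29 + 9*10*(1 - 80)) - 1/2331 = 1/(-29 + 9*10*(-79)) - 1/2331 = 1/(-29 - 7110) - 1/2331 = 1/(-7139) - 1/2331 = -1/7139 - 1/2331 = -9470/16641009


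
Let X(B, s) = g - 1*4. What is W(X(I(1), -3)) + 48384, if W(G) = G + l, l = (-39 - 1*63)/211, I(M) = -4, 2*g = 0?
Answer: 10208078/211 ≈ 48380.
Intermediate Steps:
g = 0 (g = (1/2)*0 = 0)
l = -102/211 (l = (-39 - 63)*(1/211) = -102*1/211 = -102/211 ≈ -0.48341)
X(B, s) = -4 (X(B, s) = 0 - 1*4 = 0 - 4 = -4)
W(G) = -102/211 + G (W(G) = G - 102/211 = -102/211 + G)
W(X(I(1), -3)) + 48384 = (-102/211 - 4) + 48384 = -946/211 + 48384 = 10208078/211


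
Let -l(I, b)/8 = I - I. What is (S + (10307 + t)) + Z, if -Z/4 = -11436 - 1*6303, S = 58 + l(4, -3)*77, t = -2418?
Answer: 78903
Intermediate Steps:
l(I, b) = 0 (l(I, b) = -8*(I - I) = -8*0 = 0)
S = 58 (S = 58 + 0*77 = 58 + 0 = 58)
Z = 70956 (Z = -4*(-11436 - 1*6303) = -4*(-11436 - 6303) = -4*(-17739) = 70956)
(S + (10307 + t)) + Z = (58 + (10307 - 2418)) + 70956 = (58 + 7889) + 70956 = 7947 + 70956 = 78903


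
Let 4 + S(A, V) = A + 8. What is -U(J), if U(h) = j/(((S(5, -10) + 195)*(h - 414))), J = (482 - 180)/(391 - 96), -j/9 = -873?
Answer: 772605/8284304 ≈ 0.093261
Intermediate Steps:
j = 7857 (j = -9*(-873) = 7857)
S(A, V) = 4 + A (S(A, V) = -4 + (A + 8) = -4 + (8 + A) = 4 + A)
J = 302/295 ≈ 1.0237
U(h) = 7857/(-84456 + 204*h) (U(h) = 7857/((((4 + 5) + 195)*(h - 414))) = 7857/(((9 + 195)*(-414 + h))) = 7857/((204*(-414 + h))) = 7857/(-84456 + 204*h))
-U(J) = -2619/(68*(-414 + 302/295)) = -2619/(68*(-121828/295)) = -2619*(-295)/(68*121828) = -1*(-772605/8284304) = 772605/8284304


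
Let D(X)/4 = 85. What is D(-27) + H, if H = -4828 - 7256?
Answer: -11744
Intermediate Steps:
D(X) = 340 (D(X) = 4*85 = 340)
H = -12084
D(-27) + H = 340 - 12084 = -11744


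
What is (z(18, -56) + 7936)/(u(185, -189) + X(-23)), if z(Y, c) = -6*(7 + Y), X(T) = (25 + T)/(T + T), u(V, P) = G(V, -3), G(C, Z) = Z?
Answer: -89539/35 ≈ -2558.3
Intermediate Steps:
u(V, P) = -3
X(T) = (25 + T)/(2*T) (X(T) = (25 + T)/((2*T)) = (25 + T)*(1/(2*T)) = (25 + T)/(2*T))
z(Y, c) = -42 - 6*Y
(z(18, -56) + 7936)/(u(185, -189) + X(-23)) = ((-42 - 6*18) + 7936)/(-3 + (1/2)*(25 - 23)/(-23)) = ((-42 - 108) + 7936)/(-3 + (1/2)*(-1/23)*2) = (-150 + 7936)/(-3 - 1/23) = 7786/(-70/23) = 7786*(-23/70) = -89539/35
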